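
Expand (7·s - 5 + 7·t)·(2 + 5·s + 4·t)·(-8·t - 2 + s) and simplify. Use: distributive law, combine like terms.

(7·s - 5 + 7·t)·(2 + 5·s + 4·t)·(-8·t - 2 + s)
= (14·s + 35·s^2 + 28·s·t - 10 - 25·s - 20·t + 14·t + 35·s·t + 28·t^2)·(-8·t - 2 + s)    [distributive law]
= (-11·s + 35·s^2 + 63·s·t - 10 - 6·t + 28·t^2)·(-8·t - 2 + s)    [combine like terms]
= 88·s·t + 22·s - 11·s^2 - 280·s^2·t - 70·s^2 + 35·s^3 - 504·s·t^2 - 126·s·t + 63·s^2·t + 80·t + 20 - 10·s + 48·t^2 + 12·t - 6·s·t - 224·t^3 - 56·t^2 + 28·s·t^2    [distributive law]
= -44·s·t + 12·s - 81·s^2 - 217·s^2·t + 35·s^3 - 476·s·t^2 + 92·t + 20 - 8·t^2 - 224·t^3    [combine like terms]

-44·s·t + 12·s - 81·s^2 - 217·s^2·t + 35·s^3 - 476·s·t^2 + 92·t + 20 - 8·t^2 - 224·t^3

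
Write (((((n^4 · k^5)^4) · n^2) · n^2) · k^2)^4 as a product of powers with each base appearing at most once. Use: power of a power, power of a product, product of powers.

k^88·n^80

(((((n^4 · k^5)^4) · n^2) · n^2) · k^2)^4
= (((((n^4 · k^5)^4) · n^2) · n^2)^4) · ((k^2)^4)    [power of a product]
= (((((n^4 · k^5)^4) · n^2)^4) · ((n^2)^4)) · ((k^2)^4)    [power of a product]
= (((((n^4 · k^5)^4)^4) · ((n^2)^4)) · ((n^2)^4)) · ((k^2)^4)    [power of a product]
= ((((n^4 · k^5)^16) · ((n^2)^4)) · ((n^2)^4)) · ((k^2)^4)    [power of a power]
= (((((n^4)^16) · ((k^5)^16)) · ((n^2)^4)) · ((n^2)^4)) · ((k^2)^4)    [power of a product]
= (((n^64 · ((k^5)^16)) · ((n^2)^4)) · ((n^2)^4)) · ((k^2)^4)    [power of a power]
= (((n^64 · k^80) · ((n^2)^4)) · ((n^2)^4)) · ((k^2)^4)    [power of a power]
= (((n^64 · k^80) · n^8) · ((n^2)^4)) · ((k^2)^4)    [power of a power]
= (((n^64 · k^80) · n^8) · n^8) · ((k^2)^4)    [power of a power]
= (((n^64 · k^80) · n^8) · n^8) · k^8    [power of a power]
= k^88·n^80    [product of powers]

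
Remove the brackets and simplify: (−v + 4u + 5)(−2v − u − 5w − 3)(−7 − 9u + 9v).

(−v + 4u + 5)(−2v − u − 5w − 3)(−7 − 9u + 9v)
= (2v² + uv + 5vw + 3v − 8uv − 4u² − 20uw − 12u − 10v − 5u − 25w − 15)(−7 − 9u + 9v)    [distributive law]
= (2v² − 7uv + 5vw − 7v − 4u² − 20uw − 17u − 25w − 15)(−7 − 9u + 9v)    [combine like terms]
= −14v² − 18uv² + 18v³ + 49uv + 63u²v − 63uv² − 35vw − 45uvw + 45v²w + 49v + 63uv − 63v² + 28u² + 36u³ − 36u²v + 140uw + 180u²w − 180uvw + 119u + 153u² − 153uv + 175w + 225uw − 225vw + 105 + 135u − 135v    [distributive law]
= −77v² − 81uv² + 18v³ − 41uv + 27u²v − 260vw − 225uvw + 45v²w − 86v + 181u² + 36u³ + 365uw + 180u²w + 254u + 175w + 105    [combine like terms]

−77v² − 81uv² + 18v³ − 41uv + 27u²v − 260vw − 225uvw + 45v²w − 86v + 181u² + 36u³ + 365uw + 180u²w + 254u + 175w + 105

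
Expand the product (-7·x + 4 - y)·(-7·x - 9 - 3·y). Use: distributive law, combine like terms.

49·x² + 35·x + 28·x·y - 36 - 3·y + 3·y²

(-7·x + 4 - y)·(-7·x - 9 - 3·y)
= 49·x² + 63·x + 21·x·y - 28·x - 36 - 12·y + 7·x·y + 9·y + 3·y²    [distributive law]
= 49·x² + 35·x + 28·x·y - 36 - 3·y + 3·y²    [combine like terms]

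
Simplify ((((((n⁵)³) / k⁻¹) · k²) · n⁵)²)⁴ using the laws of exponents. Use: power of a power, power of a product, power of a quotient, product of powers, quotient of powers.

k²⁴n¹⁶⁰

((((((n⁵)³) / k⁻¹) · k²) · n⁵)²)⁴
= (((((n⁵)³) / k⁻¹) · k²) · n⁵)⁸    [power of a power]
= (((((n⁵)³) / k⁻¹) · k²)⁸) · ((n⁵)⁸)    [power of a product]
= (((((n⁵)³) / k⁻¹)⁸) · ((k²)⁸)) · ((n⁵)⁸)    [power of a product]
= (((((n⁵)³)⁸) / ((k⁻¹)⁸)) · ((k²)⁸)) · ((n⁵)⁸)    [power of a quotient]
= ((((n⁵)²⁴) / ((k⁻¹)⁸)) · ((k²)⁸)) · ((n⁵)⁸)    [power of a power]
= ((n¹²⁰ / ((k⁻¹)⁸)) · ((k²)⁸)) · ((n⁵)⁸)    [power of a power]
= ((n¹²⁰ / k⁻⁸) · ((k²)⁸)) · ((n⁵)⁸)    [power of a power]
= ((n¹²⁰ / k⁻⁸) · k¹⁶) · ((n⁵)⁸)    [power of a power]
= ((n¹²⁰ / k⁻⁸) · k¹⁶) · n⁴⁰    [power of a power]
= k²⁴n¹⁶⁰    [quotient of powers; product of powers]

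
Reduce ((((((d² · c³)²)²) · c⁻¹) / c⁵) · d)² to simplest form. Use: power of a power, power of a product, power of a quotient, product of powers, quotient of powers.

((((((d² · c³)²)²) · c⁻¹) / c⁵) · d)²
= ((((((d² · c³)²)²) · c⁻¹) / c⁵)²) · (d²)    [power of a product]
= ((((((d² · c³)²)²) · c⁻¹)²) / ((c⁵)²)) · (d²)    [power of a quotient]
= ((((((d² · c³)²)²)²) · ((c⁻¹)²)) / ((c⁵)²)) · (d²)    [power of a product]
= (((((d² · c³)²)⁴) · ((c⁻¹)²)) / ((c⁵)²)) · (d²)    [power of a power]
= ((((d² · c³)⁸) · ((c⁻¹)²)) / ((c⁵)²)) · (d²)    [power of a power]
= (((((d²)⁸) · ((c³)⁸)) · ((c⁻¹)²)) / ((c⁵)²)) · (d²)    [power of a product]
= (((d¹⁶ · ((c³)⁸)) · ((c⁻¹)²)) / ((c⁵)²)) · (d²)    [power of a power]
= (((d¹⁶ · c²⁴) · ((c⁻¹)²)) / ((c⁵)²)) · (d²)    [power of a power]
= (((d¹⁶ · c²⁴) · c⁻²) / ((c⁵)²)) · (d²)    [power of a power]
= (((d¹⁶ · c²⁴) · c⁻²) / c¹⁰) · (d²)    [power of a power]
= c¹²d¹⁸    [quotient of powers; product of powers]

c¹²d¹⁸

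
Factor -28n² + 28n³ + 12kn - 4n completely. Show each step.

-28n² + 28n³ + 12kn - 4n
= 4(-7n² + 7n³ + 3kn - n)    [factor out 4]
= 4n(-7n + 7n² + 3k - 1)    [factor out n]

4n(-7n + 7n² + 3k - 1)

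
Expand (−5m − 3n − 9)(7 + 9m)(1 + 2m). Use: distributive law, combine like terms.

(−5m − 3n − 9)(7 + 9m)(1 + 2m)
= (−35m − 45m^2 − 21n − 27mn − 63 − 81m)(1 + 2m)    [distributive law]
= (−116m − 45m^2 − 21n − 27mn − 63)(1 + 2m)    [combine like terms]
= −116m − 232m^2 − 45m^2 − 90m^3 − 21n − 42mn − 27mn − 54m^2n − 63 − 126m    [distributive law]
= −242m − 277m^2 − 90m^3 − 21n − 69mn − 54m^2n − 63    [combine like terms]

−242m − 277m^2 − 90m^3 − 21n − 69mn − 54m^2n − 63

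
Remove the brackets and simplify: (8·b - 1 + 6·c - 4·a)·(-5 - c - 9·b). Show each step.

-31·b - 62·b·c - 72·b^2 + 5 - 29·c - 6·c^2 + 20·a + 4·a·c + 36·a·b

(8·b - 1 + 6·c - 4·a)·(-5 - c - 9·b)
= -40·b - 8·b·c - 72·b^2 + 5 + c + 9·b - 30·c - 6·c^2 - 54·b·c + 20·a + 4·a·c + 36·a·b    [distributive law]
= -31·b - 62·b·c - 72·b^2 + 5 - 29·c - 6·c^2 + 20·a + 4·a·c + 36·a·b    [combine like terms]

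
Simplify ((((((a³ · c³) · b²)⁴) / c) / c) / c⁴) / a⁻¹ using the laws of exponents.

((((((a³ · c³) · b²)⁴) / c) / c) / c⁴) / a⁻¹
= ((((((a³ · c³)⁴) · ((b²)⁴)) / c) / c) / c⁴) / a⁻¹    [power of a product]
= (((((((a³)⁴) · ((c³)⁴)) · ((b²)⁴)) / c) / c) / c⁴) / a⁻¹    [power of a product]
= (((((a¹² · ((c³)⁴)) · ((b²)⁴)) / c) / c) / c⁴) / a⁻¹    [power of a power]
= (((((a¹² · c¹²) · ((b²)⁴)) / c) / c) / c⁴) / a⁻¹    [power of a power]
= (((((a¹² · c¹²) · b⁸) / c) / c) / c⁴) / a⁻¹    [power of a power]
= a¹³b⁸c⁶    [quotient of powers; product of powers]

a¹³b⁸c⁶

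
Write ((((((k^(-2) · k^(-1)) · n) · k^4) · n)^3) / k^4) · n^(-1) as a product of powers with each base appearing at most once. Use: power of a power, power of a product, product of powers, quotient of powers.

((((((k^(-2) · k^(-1)) · n) · k^4) · n)^3) / k^4) · n^(-1)
= ((((((k^(-2) · k^(-1)) · n) · k^4)^3) · (n^3)) / k^4) · n^(-1)    [power of a product]
= ((((((k^(-2) · k^(-1)) · n)^3) · ((k^4)^3)) · (n^3)) / k^4) · n^(-1)    [power of a product]
= ((((((k^(-2) · k^(-1))^3) · (n^3)) · ((k^4)^3)) · (n^3)) / k^4) · n^(-1)    [power of a product]
= (((((((k^(-2))^3) · ((k^(-1))^3)) · (n^3)) · ((k^4)^3)) · (n^3)) / k^4) · n^(-1)    [power of a product]
= (((((k^(-6) · ((k^(-1))^3)) · (n^3)) · ((k^4)^3)) · (n^3)) / k^4) · n^(-1)    [power of a power]
= (((((k^(-6) · k^(-3)) · (n^3)) · ((k^4)^3)) · (n^3)) / k^4) · n^(-1)    [power of a power]
= ((((k^(-9) · (n^3)) · ((k^4)^3)) · (n^3)) / k^4) · n^(-1)    [product of powers]
= ((((k^(-9) · n^3) · k^12) · (n^3)) / k^4) · n^(-1)    [power of a power]
= k^(-1)·n^5    [quotient of powers; product of powers]

k^(-1)·n^5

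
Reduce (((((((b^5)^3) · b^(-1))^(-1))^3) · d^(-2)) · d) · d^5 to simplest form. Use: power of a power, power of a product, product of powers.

b^(-42)d^4

(((((((b^5)^3) · b^(-1))^(-1))^3) · d^(-2)) · d) · d^5
= ((((((b^5)^3) · b^(-1))^(-3)) · d^(-2)) · d) · d^5    [power of a power]
= ((((((b^5)^3)^(-3)) · ((b^(-1))^(-3))) · d^(-2)) · d) · d^5    [power of a product]
= (((((b^5)^(-9)) · ((b^(-1))^(-3))) · d^(-2)) · d) · d^5    [power of a power]
= (((b^(-45) · ((b^(-1))^(-3))) · d^(-2)) · d) · d^5    [power of a power]
= (((b^(-45) · b^3) · d^(-2)) · d) · d^5    [power of a power]
= ((b^(-42) · d^(-2)) · d) · d^5    [product of powers]
= b^(-42)d^4    [product of powers]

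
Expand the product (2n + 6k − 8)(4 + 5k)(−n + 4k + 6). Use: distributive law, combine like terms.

−8n² + 108kn + 80n − 10kn² + 10k²n + 116k² − 224k + 120k³ − 192

(2n + 6k − 8)(4 + 5k)(−n + 4k + 6)
= (8n + 10kn + 24k + 30k² − 32 − 40k)(−n + 4k + 6)    [distributive law]
= (8n + 10kn − 16k + 30k² − 32)(−n + 4k + 6)    [combine like terms]
= −8n² + 32kn + 48n − 10kn² + 40k²n + 60kn + 16kn − 64k² − 96k − 30k²n + 120k³ + 180k² + 32n − 128k − 192    [distributive law]
= −8n² + 108kn + 80n − 10kn² + 10k²n + 116k² − 224k + 120k³ − 192    [combine like terms]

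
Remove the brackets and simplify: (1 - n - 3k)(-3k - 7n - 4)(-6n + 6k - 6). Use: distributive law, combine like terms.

-216kn - 78k - 24n^2 + 42n + 24 - 102kn^2 + 90k^2n - 42n^3 + 54k^3

(1 - n - 3k)(-3k - 7n - 4)(-6n + 6k - 6)
= (-3k - 7n - 4 + 3kn + 7n^2 + 4n + 9k^2 + 21kn + 12k)(-6n + 6k - 6)    [distributive law]
= (9k - 3n - 4 + 24kn + 7n^2 + 9k^2)(-6n + 6k - 6)    [combine like terms]
= -54kn + 54k^2 - 54k + 18n^2 - 18kn + 18n + 24n - 24k + 24 - 144kn^2 + 144k^2n - 144kn - 42n^3 + 42kn^2 - 42n^2 - 54k^2n + 54k^3 - 54k^2    [distributive law]
= -216kn - 78k - 24n^2 + 42n + 24 - 102kn^2 + 90k^2n - 42n^3 + 54k^3    [combine like terms]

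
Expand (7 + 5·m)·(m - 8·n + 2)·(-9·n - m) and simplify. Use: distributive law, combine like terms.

-97·m·n - 17·m² + 504·n² - 126·n - 14·m - 5·m²·n - 5·m³ + 360·m·n²

(7 + 5·m)·(m - 8·n + 2)·(-9·n - m)
= (7·m - 56·n + 14 + 5·m² - 40·m·n + 10·m)·(-9·n - m)    [distributive law]
= (17·m - 56·n + 14 + 5·m² - 40·m·n)·(-9·n - m)    [combine like terms]
= -153·m·n - 17·m² + 504·n² + 56·m·n - 126·n - 14·m - 45·m²·n - 5·m³ + 360·m·n² + 40·m²·n    [distributive law]
= -97·m·n - 17·m² + 504·n² - 126·n - 14·m - 5·m²·n - 5·m³ + 360·m·n²    [combine like terms]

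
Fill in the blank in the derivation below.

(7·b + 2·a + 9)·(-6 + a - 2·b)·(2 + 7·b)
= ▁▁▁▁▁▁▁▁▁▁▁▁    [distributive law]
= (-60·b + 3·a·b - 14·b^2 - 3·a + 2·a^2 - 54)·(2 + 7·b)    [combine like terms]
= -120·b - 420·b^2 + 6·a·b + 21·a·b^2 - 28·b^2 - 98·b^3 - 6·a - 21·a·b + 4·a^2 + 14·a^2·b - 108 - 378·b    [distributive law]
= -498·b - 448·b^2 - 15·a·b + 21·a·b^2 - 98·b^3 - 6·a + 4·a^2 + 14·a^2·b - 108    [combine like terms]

Applying distributive law to the line above:

(-42·b + 7·a·b - 14·b^2 - 12·a + 2·a^2 - 4·a·b - 54 + 9·a - 18·b)·(2 + 7·b)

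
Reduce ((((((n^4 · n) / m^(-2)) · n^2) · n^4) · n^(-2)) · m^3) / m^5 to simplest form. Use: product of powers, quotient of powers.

((((((n^4 · n) / m^(-2)) · n^2) · n^4) · n^(-2)) · m^3) / m^5
= (((((n^5 / m^(-2)) · n^2) · n^4) · n^(-2)) · m^3) / m^5    [product of powers]
= n^9    [quotient of powers; product of powers]

n^9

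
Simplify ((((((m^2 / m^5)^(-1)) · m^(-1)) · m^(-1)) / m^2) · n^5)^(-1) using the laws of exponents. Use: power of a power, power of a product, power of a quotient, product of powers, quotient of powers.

((((((m^2 / m^5)^(-1)) · m^(-1)) · m^(-1)) / m^2) · n^5)^(-1)
= ((((((m^2 / m^5)^(-1)) · m^(-1)) · m^(-1)) / m^2)^(-1)) · ((n^5)^(-1))    [power of a product]
= ((((((m^2 / m^5)^(-1)) · m^(-1)) · m^(-1))^(-1)) / ((m^2)^(-1))) · ((n^5)^(-1))    [power of a quotient]
= ((((((m^2 / m^5)^(-1)) · m^(-1))^(-1)) · ((m^(-1))^(-1))) / ((m^2)^(-1))) · ((n^5)^(-1))    [power of a product]
= ((((((m^2 / m^5)^(-1))^(-1)) · ((m^(-1))^(-1))) · ((m^(-1))^(-1))) / ((m^2)^(-1))) · ((n^5)^(-1))    [power of a product]
= (((((m^2 / m^5)^1) · ((m^(-1))^(-1))) · ((m^(-1))^(-1))) / ((m^2)^(-1))) · ((n^5)^(-1))    [power of a power]
= ((((((m^2)^1) / ((m^5)^1)) · ((m^(-1))^(-1))) · ((m^(-1))^(-1))) / ((m^2)^(-1))) · ((n^5)^(-1))    [power of a quotient]
= ((((m^2 / ((m^5)^1)) · ((m^(-1))^(-1))) · ((m^(-1))^(-1))) / ((m^2)^(-1))) · ((n^5)^(-1))    [power of a power]
= ((((m^2 / m^5) · ((m^(-1))^(-1))) · ((m^(-1))^(-1))) / ((m^2)^(-1))) · ((n^5)^(-1))    [power of a power]
= (((m^(-3) · ((m^(-1))^(-1))) · ((m^(-1))^(-1))) / ((m^2)^(-1))) · ((n^5)^(-1))    [quotient of powers]
= (((m^(-3) · m) · ((m^(-1))^(-1))) / ((m^2)^(-1))) · ((n^5)^(-1))    [power of a power]
= ((m^(-2) · ((m^(-1))^(-1))) / ((m^2)^(-1))) · ((n^5)^(-1))    [product of powers]
= ((m^(-2) · m) / ((m^2)^(-1))) · ((n^5)^(-1))    [power of a power]
= (m^(-1) / ((m^2)^(-1))) · ((n^5)^(-1))    [product of powers]
= (m^(-1) / m^(-2)) · ((n^5)^(-1))    [power of a power]
= m · ((n^5)^(-1))    [quotient of powers]
= m · n^(-5)    [power of a power]
= mn^(-5)    [rearrange]

mn^(-5)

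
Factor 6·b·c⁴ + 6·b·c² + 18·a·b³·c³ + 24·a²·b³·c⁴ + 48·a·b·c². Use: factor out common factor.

6·b·c²(c² + 1 + 3·a·b²·c + 4·a²·b²·c² + 8·a)

6·b·c⁴ + 6·b·c² + 18·a·b³·c³ + 24·a²·b³·c⁴ + 48·a·b·c²
= 6(b·c⁴ + b·c² + 3·a·b³·c³ + 4·a²·b³·c⁴ + 8·a·b·c²)    [factor out 6]
= 6·b·c²(c² + 1 + 3·a·b²·c + 4·a²·b²·c² + 8·a)    [factor out b·c²]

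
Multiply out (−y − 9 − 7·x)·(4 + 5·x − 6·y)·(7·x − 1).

(−y − 9 − 7·x)·(4 + 5·x − 6·y)·(7·x − 1)
= (−4·y − 5·x·y + 6·y^2 − 36 − 45·x + 54·y − 28·x − 35·x^2 + 42·x·y)·(7·x − 1)    [distributive law]
= (50·y + 37·x·y + 6·y^2 − 36 − 73·x − 35·x^2)·(7·x − 1)    [combine like terms]
= 350·x·y − 50·y + 259·x^2·y − 37·x·y + 42·x·y^2 − 6·y^2 − 252·x + 36 − 511·x^2 + 73·x − 245·x^3 + 35·x^2    [distributive law]
= 313·x·y − 50·y + 259·x^2·y + 42·x·y^2 − 6·y^2 − 179·x + 36 − 476·x^2 − 245·x^3    [combine like terms]

313·x·y − 50·y + 259·x^2·y + 42·x·y^2 − 6·y^2 − 179·x + 36 − 476·x^2 − 245·x^3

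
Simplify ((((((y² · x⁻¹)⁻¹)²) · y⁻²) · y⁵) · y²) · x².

((((((y² · x⁻¹)⁻¹)²) · y⁻²) · y⁵) · y²) · x²
= (((((y² · x⁻¹)⁻²) · y⁻²) · y⁵) · y²) · x²    [power of a power]
= ((((((y²)⁻²) · ((x⁻¹)⁻²)) · y⁻²) · y⁵) · y²) · x²    [power of a product]
= ((((y⁻⁴ · ((x⁻¹)⁻²)) · y⁻²) · y⁵) · y²) · x²    [power of a power]
= ((((y⁻⁴ · x²) · y⁻²) · y⁵) · y²) · x²    [power of a power]
= x⁴y    [product of powers]

x⁴y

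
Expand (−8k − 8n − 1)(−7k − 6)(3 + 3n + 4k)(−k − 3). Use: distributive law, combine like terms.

(−8k − 8n − 1)(−7k − 6)(3 + 3n + 4k)(−k − 3)
= (56k^2 + 48k + 56kn + 48n + 7k + 6)(3 + 3n + 4k)(−k − 3)    [distributive law]
= (56k^2 + 55k + 56kn + 48n + 6)(3 + 3n + 4k)(−k − 3)    [combine like terms]
= (168k^2 + 168k^2n + 224k^3 + 165k + 165kn + 220k^2 + 168kn + 168kn^2 + 224k^2n + 144n + 144n^2 + 192kn + 18 + 18n + 24k)(−k − 3)    [distributive law]
= (388k^2 + 392k^2n + 224k^3 + 189k + 525kn + 168kn^2 + 162n + 144n^2 + 18)(−k − 3)    [combine like terms]
= −388k^3 − 1164k^2 − 392k^3n − 1176k^2n − 224k^4 − 672k^3 − 189k^2 − 567k − 525k^2n − 1575kn − 168k^2n^2 − 504kn^2 − 162kn − 486n − 144kn^2 − 432n^2 − 18k − 54    [distributive law]
= −1060k^3 − 1353k^2 − 392k^3n − 1701k^2n − 224k^4 − 585k − 1737kn − 168k^2n^2 − 648kn^2 − 486n − 432n^2 − 54    [combine like terms]

−1060k^3 − 1353k^2 − 392k^3n − 1701k^2n − 224k^4 − 585k − 1737kn − 168k^2n^2 − 648kn^2 − 486n − 432n^2 − 54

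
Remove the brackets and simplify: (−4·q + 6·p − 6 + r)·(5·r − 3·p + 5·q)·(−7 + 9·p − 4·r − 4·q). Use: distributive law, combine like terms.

(−4·q + 6·p − 6 + r)·(5·r − 3·p + 5·q)·(−7 + 9·p − 4·r − 4·q)
= (−20·q·r + 12·p·q − 20·q^2 + 30·p·r − 18·p^2 + 30·p·q − 30·r + 18·p − 30·q + 5·r^2 − 3·p·r + 5·q·r)·(−7 + 9·p − 4·r − 4·q)    [distributive law]
= (−15·q·r + 42·p·q − 20·q^2 + 27·p·r − 18·p^2 − 30·r + 18·p − 30·q + 5·r^2)·(−7 + 9·p − 4·r − 4·q)    [combine like terms]
= 105·q·r − 135·p·q·r + 60·q·r^2 + 60·q^2·r − 294·p·q + 378·p^2·q − 168·p·q·r − 168·p·q^2 + 140·q^2 − 180·p·q^2 + 80·q^2·r + 80·q^3 − 189·p·r + 243·p^2·r − 108·p·r^2 − 108·p·q·r + 126·p^2 − 162·p^3 + 72·p^2·r + 72·p^2·q + 210·r − 270·p·r + 120·r^2 + 120·q·r − 126·p + 162·p^2 − 72·p·r − 72·p·q + 210·q − 270·p·q + 120·q·r + 120·q^2 − 35·r^2 + 45·p·r^2 − 20·r^3 − 20·q·r^2    [distributive law]
= 345·q·r − 411·p·q·r + 40·q·r^2 + 140·q^2·r − 636·p·q + 450·p^2·q − 348·p·q^2 + 260·q^2 + 80·q^3 − 531·p·r + 315·p^2·r − 63·p·r^2 + 288·p^2 − 162·p^3 + 210·r + 85·r^2 − 126·p + 210·q − 20·r^3    [combine like terms]

345·q·r − 411·p·q·r + 40·q·r^2 + 140·q^2·r − 636·p·q + 450·p^2·q − 348·p·q^2 + 260·q^2 + 80·q^3 − 531·p·r + 315·p^2·r − 63·p·r^2 + 288·p^2 − 162·p^3 + 210·r + 85·r^2 − 126·p + 210·q − 20·r^3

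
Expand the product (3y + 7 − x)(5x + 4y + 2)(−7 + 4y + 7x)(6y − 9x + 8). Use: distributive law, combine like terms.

2314xy² − 585x²y + 3184xy + 336xy³ − 810x²y² − 723x³y + 696y³ − 676y² + 288y⁴ − 2044y + 3325x² − 182x − 2674x³ − 784 + 315x⁴

(3y + 7 − x)(5x + 4y + 2)(−7 + 4y + 7x)(6y − 9x + 8)
= (15xy + 12y² + 6y + 35x + 28y + 14 − 5x² − 4xy − 2x)(−7 + 4y + 7x)(6y − 9x + 8)    [distributive law]
= (11xy + 12y² + 34y + 33x + 14 − 5x²)(−7 + 4y + 7x)(6y − 9x + 8)    [combine like terms]
= (−77xy + 44xy² + 77x²y − 84y² + 48y³ + 84xy² − 238y + 136y² + 238xy − 231x + 132xy + 231x² − 98 + 56y + 98x + 35x² − 20x²y − 35x³)(6y − 9x + 8)    [distributive law]
= (293xy + 128xy² + 57x²y + 52y² + 48y³ − 182y − 133x + 266x² − 98 − 35x³)(6y − 9x + 8)    [combine like terms]
= 1758xy² − 2637x²y + 2344xy + 768xy³ − 1152x²y² + 1024xy² + 342x²y² − 513x³y + 456x²y + 312y³ − 468xy² + 416y² + 288y⁴ − 432xy³ + 384y³ − 1092y² + 1638xy − 1456y − 798xy + 1197x² − 1064x + 1596x²y − 2394x³ + 2128x² − 588y + 882x − 784 − 210x³y + 315x⁴ − 280x³    [distributive law]
= 2314xy² − 585x²y + 3184xy + 336xy³ − 810x²y² − 723x³y + 696y³ − 676y² + 288y⁴ − 2044y + 3325x² − 182x − 2674x³ − 784 + 315x⁴    [combine like terms]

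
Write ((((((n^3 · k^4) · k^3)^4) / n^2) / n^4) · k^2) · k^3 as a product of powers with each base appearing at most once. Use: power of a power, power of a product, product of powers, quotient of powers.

((((((n^3 · k^4) · k^3)^4) / n^2) / n^4) · k^2) · k^3
= ((((((n^3 · k^4)^4) · ((k^3)^4)) / n^2) / n^4) · k^2) · k^3    [power of a product]
= (((((((n^3)^4) · ((k^4)^4)) · ((k^3)^4)) / n^2) / n^4) · k^2) · k^3    [power of a product]
= (((((n^12 · ((k^4)^4)) · ((k^3)^4)) / n^2) / n^4) · k^2) · k^3    [power of a power]
= (((((n^12 · k^16) · ((k^3)^4)) / n^2) / n^4) · k^2) · k^3    [power of a power]
= (((((n^12 · k^16) · k^12) / n^2) / n^4) · k^2) · k^3    [power of a power]
= k^33·n^6    [quotient of powers; product of powers]

k^33·n^6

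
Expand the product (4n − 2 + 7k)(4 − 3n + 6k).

22n − 12n^2 + 3kn − 8 + 16k + 42k^2

(4n − 2 + 7k)(4 − 3n + 6k)
= 16n − 12n^2 + 24kn − 8 + 6n − 12k + 28k − 21kn + 42k^2    [distributive law]
= 22n − 12n^2 + 3kn − 8 + 16k + 42k^2    [combine like terms]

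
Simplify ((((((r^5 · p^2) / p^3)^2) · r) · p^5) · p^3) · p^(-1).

p^5r^11

((((((r^5 · p^2) / p^3)^2) · r) · p^5) · p^3) · p^(-1)
= ((((((r^5 · p^2)^2) / ((p^3)^2)) · r) · p^5) · p^3) · p^(-1)    [power of a quotient]
= (((((((r^5)^2) · ((p^2)^2)) / ((p^3)^2)) · r) · p^5) · p^3) · p^(-1)    [power of a product]
= (((((r^10 · ((p^2)^2)) / ((p^3)^2)) · r) · p^5) · p^3) · p^(-1)    [power of a power]
= (((((r^10 · p^4) / ((p^3)^2)) · r) · p^5) · p^3) · p^(-1)    [power of a power]
= (((((r^10 · p^4) / p^6) · r) · p^5) · p^3) · p^(-1)    [power of a power]
= p^5r^11    [quotient of powers; product of powers]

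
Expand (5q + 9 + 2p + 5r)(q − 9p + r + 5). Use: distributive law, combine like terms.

(5q + 9 + 2p + 5r)(q − 9p + r + 5)
= 5q^2 − 45pq + 5qr + 25q + 9q − 81p + 9r + 45 + 2pq − 18p^2 + 2pr + 10p + 5qr − 45pr + 5r^2 + 25r    [distributive law]
= 5q^2 − 43pq + 10qr + 34q − 71p + 34r + 45 − 18p^2 − 43pr + 5r^2    [combine like terms]

5q^2 − 43pq + 10qr + 34q − 71p + 34r + 45 − 18p^2 − 43pr + 5r^2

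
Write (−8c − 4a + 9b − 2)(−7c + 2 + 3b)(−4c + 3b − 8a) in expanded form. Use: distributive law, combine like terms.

−224c^3 + 516bc^2 − 560ac^2 + 8c^2 − 54bc + 48ac − 369b^2c + 828abc − 224a^2c − 120ab + 64a^2 − 252ab^2 + 96a^2b + 36b^2 + 81b^3 + 16c − 12b + 32a

(−8c − 4a + 9b − 2)(−7c + 2 + 3b)(−4c + 3b − 8a)
= (56c^2 − 16c − 24bc + 28ac − 8a − 12ab − 63bc + 18b + 27b^2 + 14c − 4 − 6b)(−4c + 3b − 8a)    [distributive law]
= (56c^2 − 2c − 87bc + 28ac − 8a − 12ab + 12b + 27b^2 − 4)(−4c + 3b − 8a)    [combine like terms]
= −224c^3 + 168bc^2 − 448ac^2 + 8c^2 − 6bc + 16ac + 348bc^2 − 261b^2c + 696abc − 112ac^2 + 84abc − 224a^2c + 32ac − 24ab + 64a^2 + 48abc − 36ab^2 + 96a^2b − 48bc + 36b^2 − 96ab − 108b^2c + 81b^3 − 216ab^2 + 16c − 12b + 32a    [distributive law]
= −224c^3 + 516bc^2 − 560ac^2 + 8c^2 − 54bc + 48ac − 369b^2c + 828abc − 224a^2c − 120ab + 64a^2 − 252ab^2 + 96a^2b + 36b^2 + 81b^3 + 16c − 12b + 32a    [combine like terms]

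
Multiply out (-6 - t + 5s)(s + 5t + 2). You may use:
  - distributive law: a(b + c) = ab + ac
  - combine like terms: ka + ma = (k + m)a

(-6 - t + 5s)(s + 5t + 2)
= -6s - 30t - 12 - st - 5t² - 2t + 5s² + 25st + 10s    [distributive law]
= 4s - 32t - 12 + 24st - 5t² + 5s²    [combine like terms]

4s - 32t - 12 + 24st - 5t² + 5s²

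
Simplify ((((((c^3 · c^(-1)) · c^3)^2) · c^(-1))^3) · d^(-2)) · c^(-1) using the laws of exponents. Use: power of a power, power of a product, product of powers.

c^26·d^(-2)

((((((c^3 · c^(-1)) · c^3)^2) · c^(-1))^3) · d^(-2)) · c^(-1)
= ((((((c^3 · c^(-1)) · c^3)^2)^3) · ((c^(-1))^3)) · d^(-2)) · c^(-1)    [power of a product]
= (((((c^3 · c^(-1)) · c^3)^6) · ((c^(-1))^3)) · d^(-2)) · c^(-1)    [power of a power]
= (((((c^3 · c^(-1))^6) · ((c^3)^6)) · ((c^(-1))^3)) · d^(-2)) · c^(-1)    [power of a product]
= ((((((c^3)^6) · ((c^(-1))^6)) · ((c^3)^6)) · ((c^(-1))^3)) · d^(-2)) · c^(-1)    [power of a product]
= ((((c^18 · ((c^(-1))^6)) · ((c^3)^6)) · ((c^(-1))^3)) · d^(-2)) · c^(-1)    [power of a power]
= ((((c^18 · c^(-6)) · ((c^3)^6)) · ((c^(-1))^3)) · d^(-2)) · c^(-1)    [power of a power]
= (((c^12 · ((c^3)^6)) · ((c^(-1))^3)) · d^(-2)) · c^(-1)    [product of powers]
= (((c^12 · c^18) · ((c^(-1))^3)) · d^(-2)) · c^(-1)    [power of a power]
= ((c^30 · ((c^(-1))^3)) · d^(-2)) · c^(-1)    [product of powers]
= ((c^30 · c^(-3)) · d^(-2)) · c^(-1)    [power of a power]
= (c^27 · d^(-2)) · c^(-1)    [product of powers]
= c^26·d^(-2)    [product of powers]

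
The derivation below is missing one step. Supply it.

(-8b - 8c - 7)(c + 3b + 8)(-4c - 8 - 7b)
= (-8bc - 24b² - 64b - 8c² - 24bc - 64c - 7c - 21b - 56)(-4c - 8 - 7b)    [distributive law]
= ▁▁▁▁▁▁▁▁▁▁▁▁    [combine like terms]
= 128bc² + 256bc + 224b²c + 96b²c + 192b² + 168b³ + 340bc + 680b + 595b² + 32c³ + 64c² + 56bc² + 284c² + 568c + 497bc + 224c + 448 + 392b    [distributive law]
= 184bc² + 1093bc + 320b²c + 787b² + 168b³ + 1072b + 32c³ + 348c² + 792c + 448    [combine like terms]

After combine like terms, the bracketed line is:

(-32bc - 24b² - 85b - 8c² - 71c - 56)(-4c - 8 - 7b)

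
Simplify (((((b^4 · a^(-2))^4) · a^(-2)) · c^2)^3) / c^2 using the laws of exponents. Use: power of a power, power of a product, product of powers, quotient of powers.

(((((b^4 · a^(-2))^4) · a^(-2)) · c^2)^3) / c^2
= (((((b^4 · a^(-2))^4) · a^(-2))^3) · ((c^2)^3)) / c^2    [power of a product]
= (((((b^4 · a^(-2))^4)^3) · ((a^(-2))^3)) · ((c^2)^3)) / c^2    [power of a product]
= ((((b^4 · a^(-2))^12) · ((a^(-2))^3)) · ((c^2)^3)) / c^2    [power of a power]
= (((((b^4)^12) · ((a^(-2))^12)) · ((a^(-2))^3)) · ((c^2)^3)) / c^2    [power of a product]
= (((b^48 · ((a^(-2))^12)) · ((a^(-2))^3)) · ((c^2)^3)) / c^2    [power of a power]
= (((b^48 · a^(-24)) · ((a^(-2))^3)) · ((c^2)^3)) / c^2    [power of a power]
= (((b^48 · a^(-24)) · a^(-6)) · ((c^2)^3)) / c^2    [power of a power]
= (((b^48 · a^(-24)) · a^(-6)) · c^6) / c^2    [power of a power]
= a^(-30)b^48c^4    [quotient of powers; product of powers]

a^(-30)b^48c^4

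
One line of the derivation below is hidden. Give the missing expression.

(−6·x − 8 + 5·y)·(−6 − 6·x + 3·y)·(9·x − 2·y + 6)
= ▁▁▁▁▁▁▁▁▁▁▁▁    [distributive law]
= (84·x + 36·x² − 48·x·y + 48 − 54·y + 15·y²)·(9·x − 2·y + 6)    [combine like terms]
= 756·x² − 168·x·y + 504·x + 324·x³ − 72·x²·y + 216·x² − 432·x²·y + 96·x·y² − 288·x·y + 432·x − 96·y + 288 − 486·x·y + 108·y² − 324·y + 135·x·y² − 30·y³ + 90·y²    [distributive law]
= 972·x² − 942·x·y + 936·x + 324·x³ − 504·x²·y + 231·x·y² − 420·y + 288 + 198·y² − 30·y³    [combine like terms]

By distributive law:

(36·x + 36·x² − 18·x·y + 48 + 48·x − 24·y − 30·y − 30·x·y + 15·y²)·(9·x − 2·y + 6)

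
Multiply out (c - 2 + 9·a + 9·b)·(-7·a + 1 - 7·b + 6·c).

(c - 2 + 9·a + 9·b)·(-7·a + 1 - 7·b + 6·c)
= -7·a·c + c - 7·b·c + 6·c^2 + 14·a - 2 + 14·b - 12·c - 63·a^2 + 9·a - 63·a·b + 54·a·c - 63·a·b + 9·b - 63·b^2 + 54·b·c    [distributive law]
= 47·a·c - 11·c + 47·b·c + 6·c^2 + 23·a - 2 + 23·b - 63·a^2 - 126·a·b - 63·b^2    [combine like terms]

47·a·c - 11·c + 47·b·c + 6·c^2 + 23·a - 2 + 23·b - 63·a^2 - 126·a·b - 63·b^2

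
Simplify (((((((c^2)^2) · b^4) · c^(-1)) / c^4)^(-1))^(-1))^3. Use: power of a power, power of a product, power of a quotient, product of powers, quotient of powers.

(((((((c^2)^2) · b^4) · c^(-1)) / c^4)^(-1))^(-1))^3
= ((((((c^2)^2) · b^4) · c^(-1)) / c^4)^(-1))^(-3)    [power of a power]
= (((((c^2)^2) · b^4) · c^(-1)) / c^4)^3    [power of a power]
= (((((c^2)^2) · b^4) · c^(-1))^3) / ((c^4)^3)    [power of a quotient]
= (((((c^2)^2) · b^4)^3) · ((c^(-1))^3)) / ((c^4)^3)    [power of a product]
= (((((c^2)^2)^3) · ((b^4)^3)) · ((c^(-1))^3)) / ((c^4)^3)    [power of a product]
= ((((c^2)^6) · ((b^4)^3)) · ((c^(-1))^3)) / ((c^4)^3)    [power of a power]
= ((c^12 · ((b^4)^3)) · ((c^(-1))^3)) / ((c^4)^3)    [power of a power]
= ((c^12 · b^12) · ((c^(-1))^3)) / ((c^4)^3)    [power of a power]
= ((c^12 · b^12) · c^(-3)) / ((c^4)^3)    [power of a power]
= ((c^12 · b^12) · c^(-3)) / c^12    [power of a power]
= b^12c^(-3)    [quotient of powers; product of powers]

b^12c^(-3)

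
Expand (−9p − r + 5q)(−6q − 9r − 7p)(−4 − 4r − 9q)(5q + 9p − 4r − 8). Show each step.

(−9p − r + 5q)(−6q − 9r − 7p)(−4 − 4r − 9q)(5q + 9p − 4r − 8)
= (54pq + 81pr + 63p^2 + 6qr + 9r^2 + 7pr − 30q^2 − 45qr − 35pq)(−4 − 4r − 9q)(5q + 9p − 4r − 8)    [distributive law]
= (19pq + 88pr + 63p^2 − 39qr + 9r^2 − 30q^2)(−4 − 4r − 9q)(5q + 9p − 4r − 8)    [combine like terms]
= (−76pq − 76pqr − 171pq^2 − 352pr − 352pr^2 − 792pqr − 252p^2 − 252p^2r − 567p^2q + 156qr + 156qr^2 + 351q^2r − 36r^2 − 36r^3 − 81qr^2 + 120q^2 + 120q^2r + 270q^3)(5q + 9p − 4r − 8)    [distributive law]
= (−76pq − 868pqr − 171pq^2 − 352pr − 352pr^2 − 252p^2 − 252p^2r − 567p^2q + 156qr + 75qr^2 + 471q^2r − 36r^2 − 36r^3 + 120q^2 + 270q^3)(5q + 9p − 4r − 8)    [combine like terms]
= −380pq^2 − 684p^2q + 304pqr + 608pq − 4340pq^2r − 7812p^2qr + 3472pqr^2 + 6944pqr − 855pq^3 − 1539p^2q^2 + 684pq^2r + 1368pq^2 − 1760pqr − 3168p^2r + 1408pr^2 + 2816pr − 1760pqr^2 − 3168p^2r^2 + 1408pr^3 + 2816pr^2 − 1260p^2q − 2268p^3 + 1008p^2r + 2016p^2 − 1260p^2qr − 2268p^3r + 1008p^2r^2 + 2016p^2r − 2835p^2q^2 − 5103p^3q + 2268p^2qr + 4536p^2q + 780q^2r + 1404pqr − 624qr^2 − 1248qr + 375q^2r^2 + 675pqr^2 − 300qr^3 − 600qr^2 + 2355q^3r + 4239pq^2r − 1884q^2r^2 − 3768q^2r − 180qr^2 − 324pr^2 + 144r^3 + 288r^2 − 180qr^3 − 324pr^3 + 144r^4 + 288r^3 + 600q^3 + 1080pq^2 − 480q^2r − 960q^2 + 1350q^4 + 2430pq^3 − 1080q^3r − 2160q^3    [distributive law]
= 2068pq^2 + 2592p^2q + 6892pqr + 608pq + 583pq^2r − 6804p^2qr + 2387pqr^2 + 1575pq^3 − 4374p^2q^2 − 144p^2r + 3900pr^2 + 2816pr − 2160p^2r^2 + 1084pr^3 − 2268p^3 + 2016p^2 − 2268p^3r − 5103p^3q − 3468q^2r − 1404qr^2 − 1248qr − 1509q^2r^2 − 480qr^3 + 1275q^3r + 432r^3 + 288r^2 + 144r^4 − 1560q^3 − 960q^2 + 1350q^4    [combine like terms]

2068pq^2 + 2592p^2q + 6892pqr + 608pq + 583pq^2r − 6804p^2qr + 2387pqr^2 + 1575pq^3 − 4374p^2q^2 − 144p^2r + 3900pr^2 + 2816pr − 2160p^2r^2 + 1084pr^3 − 2268p^3 + 2016p^2 − 2268p^3r − 5103p^3q − 3468q^2r − 1404qr^2 − 1248qr − 1509q^2r^2 − 480qr^3 + 1275q^3r + 432r^3 + 288r^2 + 144r^4 − 1560q^3 − 960q^2 + 1350q^4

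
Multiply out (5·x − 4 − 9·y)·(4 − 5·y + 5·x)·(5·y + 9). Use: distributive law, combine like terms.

(5·x − 4 − 9·y)·(4 − 5·y + 5·x)·(5·y + 9)
= (20·x − 25·x·y + 25·x² − 16 + 20·y − 20·x − 36·y + 45·y² − 45·x·y)·(5·y + 9)    [distributive law]
= (−70·x·y + 25·x² − 16 − 16·y + 45·y²)·(5·y + 9)    [combine like terms]
= −350·x·y² − 630·x·y + 125·x²·y + 225·x² − 80·y − 144 − 80·y² − 144·y + 225·y³ + 405·y²    [distributive law]
= −350·x·y² − 630·x·y + 125·x²·y + 225·x² − 224·y − 144 + 325·y² + 225·y³    [combine like terms]

−350·x·y² − 630·x·y + 125·x²·y + 225·x² − 224·y − 144 + 325·y² + 225·y³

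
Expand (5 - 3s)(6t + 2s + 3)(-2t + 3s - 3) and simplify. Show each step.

-60t^2 + 142st - 120t + 21s^2 + 42s - 45 + 36st^2 - 42s^2t - 18s^3

(5 - 3s)(6t + 2s + 3)(-2t + 3s - 3)
= (30t + 10s + 15 - 18st - 6s^2 - 9s)(-2t + 3s - 3)    [distributive law]
= (30t + s + 15 - 18st - 6s^2)(-2t + 3s - 3)    [combine like terms]
= -60t^2 + 90st - 90t - 2st + 3s^2 - 3s - 30t + 45s - 45 + 36st^2 - 54s^2t + 54st + 12s^2t - 18s^3 + 18s^2    [distributive law]
= -60t^2 + 142st - 120t + 21s^2 + 42s - 45 + 36st^2 - 42s^2t - 18s^3    [combine like terms]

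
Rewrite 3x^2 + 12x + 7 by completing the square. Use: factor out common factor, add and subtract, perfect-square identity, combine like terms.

3(x + 2)^2 - 5

3x^2 + 12x + 7
= 3(x^2 + 4x) + 7    [factor out 3 from the x-terms]
= 3(x^2 + 4x + 4 - 4) + 7    [add and subtract 4 inside the bracket]
= 3(x + 2)^2 - 12 + 7    [perfect-square identity]
= 3(x + 2)^2 - 5    [combine constants]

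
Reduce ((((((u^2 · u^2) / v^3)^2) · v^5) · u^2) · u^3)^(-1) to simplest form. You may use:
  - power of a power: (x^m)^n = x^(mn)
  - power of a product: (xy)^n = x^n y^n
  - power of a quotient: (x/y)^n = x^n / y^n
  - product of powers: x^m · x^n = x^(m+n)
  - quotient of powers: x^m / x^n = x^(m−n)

((((((u^2 · u^2) / v^3)^2) · v^5) · u^2) · u^3)^(-1)
= ((((((u^2 · u^2) / v^3)^2) · v^5) · u^2)^(-1)) · ((u^3)^(-1))    [power of a product]
= ((((((u^2 · u^2) / v^3)^2) · v^5)^(-1)) · ((u^2)^(-1))) · ((u^3)^(-1))    [power of a product]
= ((((((u^2 · u^2) / v^3)^2)^(-1)) · ((v^5)^(-1))) · ((u^2)^(-1))) · ((u^3)^(-1))    [power of a product]
= (((((u^2 · u^2) / v^3)^(-2)) · ((v^5)^(-1))) · ((u^2)^(-1))) · ((u^3)^(-1))    [power of a power]
= (((((u^2 · u^2)^(-2)) / ((v^3)^(-2))) · ((v^5)^(-1))) · ((u^2)^(-1))) · ((u^3)^(-1))    [power of a quotient]
= ((((((u^2)^(-2)) · ((u^2)^(-2))) / ((v^3)^(-2))) · ((v^5)^(-1))) · ((u^2)^(-1))) · ((u^3)^(-1))    [power of a product]
= ((((u^(-4) · ((u^2)^(-2))) / ((v^3)^(-2))) · ((v^5)^(-1))) · ((u^2)^(-1))) · ((u^3)^(-1))    [power of a power]
= ((((u^(-4) · u^(-4)) / ((v^3)^(-2))) · ((v^5)^(-1))) · ((u^2)^(-1))) · ((u^3)^(-1))    [power of a power]
= (((u^(-8) / ((v^3)^(-2))) · ((v^5)^(-1))) · ((u^2)^(-1))) · ((u^3)^(-1))    [product of powers]
= (((u^(-8) / v^(-6)) · ((v^5)^(-1))) · ((u^2)^(-1))) · ((u^3)^(-1))    [power of a power]
= (((u^(-8) / v^(-6)) · v^(-5)) · ((u^2)^(-1))) · ((u^3)^(-1))    [power of a power]
= (((u^(-8) / v^(-6)) · v^(-5)) · u^(-2)) · ((u^3)^(-1))    [power of a power]
= (((u^(-8) / v^(-6)) · v^(-5)) · u^(-2)) · u^(-3)    [power of a power]
= u^(-13)v    [quotient of powers; product of powers]

u^(-13)v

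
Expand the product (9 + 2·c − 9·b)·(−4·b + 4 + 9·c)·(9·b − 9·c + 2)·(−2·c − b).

−119·b²·c + 576·b³ − 1777·b·c² − 214·b·c − 180·b² + 292·c² − 144·c − 72·b + 1530·c³ + 1287·b²·c² + 477·b³·c − 1764·b·c³ + 324·c⁴ − 324·b⁴

(9 + 2·c − 9·b)·(−4·b + 4 + 9·c)·(9·b − 9·c + 2)·(−2·c − b)
= (−36·b + 36 + 81·c − 8·b·c + 8·c + 18·c² + 36·b² − 36·b − 81·b·c)·(9·b − 9·c + 2)·(−2·c − b)    [distributive law]
= (−72·b + 36 + 89·c − 89·b·c + 18·c² + 36·b²)·(9·b − 9·c + 2)·(−2·c − b)    [combine like terms]
= (−648·b² + 648·b·c − 144·b + 324·b − 324·c + 72 + 801·b·c − 801·c² + 178·c − 801·b²·c + 801·b·c² − 178·b·c + 162·b·c² − 162·c³ + 36·c² + 324·b³ − 324·b²·c + 72·b²)·(−2·c − b)    [distributive law]
= (−576·b² + 1271·b·c + 180·b − 146·c + 72 − 765·c² − 1125·b²·c + 963·b·c² − 162·c³ + 324·b³)·(−2·c − b)    [combine like terms]
= 1152·b²·c + 576·b³ − 2542·b·c² − 1271·b²·c − 360·b·c − 180·b² + 292·c² + 146·b·c − 144·c − 72·b + 1530·c³ + 765·b·c² + 2250·b²·c² + 1125·b³·c − 1926·b·c³ − 963·b²·c² + 324·c⁴ + 162·b·c³ − 648·b³·c − 324·b⁴    [distributive law]
= −119·b²·c + 576·b³ − 1777·b·c² − 214·b·c − 180·b² + 292·c² − 144·c − 72·b + 1530·c³ + 1287·b²·c² + 477·b³·c − 1764·b·c³ + 324·c⁴ − 324·b⁴    [combine like terms]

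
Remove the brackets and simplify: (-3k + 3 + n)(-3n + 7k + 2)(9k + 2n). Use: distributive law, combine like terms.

102k^2n + 5kn^2 - 189k^3 + 135k^2 - 33kn - 14n^2 + 54k + 12n - 6n^3

(-3k + 3 + n)(-3n + 7k + 2)(9k + 2n)
= (9kn - 21k^2 - 6k - 9n + 21k + 6 - 3n^2 + 7kn + 2n)(9k + 2n)    [distributive law]
= (16kn - 21k^2 + 15k - 7n + 6 - 3n^2)(9k + 2n)    [combine like terms]
= 144k^2n + 32kn^2 - 189k^3 - 42k^2n + 135k^2 + 30kn - 63kn - 14n^2 + 54k + 12n - 27kn^2 - 6n^3    [distributive law]
= 102k^2n + 5kn^2 - 189k^3 + 135k^2 - 33kn - 14n^2 + 54k + 12n - 6n^3    [combine like terms]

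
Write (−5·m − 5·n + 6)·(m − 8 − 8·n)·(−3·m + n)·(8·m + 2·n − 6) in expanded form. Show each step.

(−5·m − 5·n + 6)·(m − 8 − 8·n)·(−3·m + n)·(8·m + 2·n − 6)
= (−5·m^2 + 40·m + 40·m·n − 5·m·n + 40·n + 40·n^2 + 6·m − 48 − 48·n)·(−3·m + n)·(8·m + 2·n − 6)    [distributive law]
= (−5·m^2 + 46·m + 35·m·n − 8·n + 40·n^2 − 48)·(−3·m + n)·(8·m + 2·n − 6)    [combine like terms]
= (15·m^3 − 5·m^2·n − 138·m^2 + 46·m·n − 105·m^2·n + 35·m·n^2 + 24·m·n − 8·n^2 − 120·m·n^2 + 40·n^3 + 144·m − 48·n)·(8·m + 2·n − 6)    [distributive law]
= (15·m^3 − 110·m^2·n − 138·m^2 + 70·m·n − 85·m·n^2 − 8·n^2 + 40·n^3 + 144·m − 48·n)·(8·m + 2·n − 6)    [combine like terms]
= 120·m^4 + 30·m^3·n − 90·m^3 − 880·m^3·n − 220·m^2·n^2 + 660·m^2·n − 1104·m^3 − 276·m^2·n + 828·m^2 + 560·m^2·n + 140·m·n^2 − 420·m·n − 680·m^2·n^2 − 170·m·n^3 + 510·m·n^2 − 64·m·n^2 − 16·n^3 + 48·n^2 + 320·m·n^3 + 80·n^4 − 240·n^3 + 1152·m^2 + 288·m·n − 864·m − 384·m·n − 96·n^2 + 288·n    [distributive law]
= 120·m^4 − 850·m^3·n − 1194·m^3 − 900·m^2·n^2 + 944·m^2·n + 1980·m^2 + 586·m·n^2 − 516·m·n + 150·m·n^3 − 256·n^3 − 48·n^2 + 80·n^4 − 864·m + 288·n    [combine like terms]

120·m^4 − 850·m^3·n − 1194·m^3 − 900·m^2·n^2 + 944·m^2·n + 1980·m^2 + 586·m·n^2 − 516·m·n + 150·m·n^3 − 256·n^3 − 48·n^2 + 80·n^4 − 864·m + 288·n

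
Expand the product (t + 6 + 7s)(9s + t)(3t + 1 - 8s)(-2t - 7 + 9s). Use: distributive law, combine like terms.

(t + 6 + 7s)(9s + t)(3t + 1 - 8s)(-2t - 7 + 9s)
= (9st + t^2 + 54s + 6t + 63s^2 + 7st)(3t + 1 - 8s)(-2t - 7 + 9s)    [distributive law]
= (16st + t^2 + 54s + 6t + 63s^2)(3t + 1 - 8s)(-2t - 7 + 9s)    [combine like terms]
= (48st^2 + 16st - 128s^2t + 3t^3 + t^2 - 8st^2 + 162st + 54s - 432s^2 + 18t^2 + 6t - 48st + 189s^2t + 63s^2 - 504s^3)(-2t - 7 + 9s)    [distributive law]
= (40st^2 + 130st + 61s^2t + 3t^3 + 19t^2 + 54s - 369s^2 + 6t - 504s^3)(-2t - 7 + 9s)    [combine like terms]
= -80st^3 - 280st^2 + 360s^2t^2 - 260st^2 - 910st + 1170s^2t - 122s^2t^2 - 427s^2t + 549s^3t - 6t^4 - 21t^3 + 27st^3 - 38t^3 - 133t^2 + 171st^2 - 108st - 378s + 486s^2 + 738s^2t + 2583s^2 - 3321s^3 - 12t^2 - 42t + 54st + 1008s^3t + 3528s^3 - 4536s^4    [distributive law]
= -53st^3 - 369st^2 + 238s^2t^2 - 964st + 1481s^2t + 1557s^3t - 6t^4 - 59t^3 - 145t^2 - 378s + 3069s^2 + 207s^3 - 42t - 4536s^4    [combine like terms]

-53st^3 - 369st^2 + 238s^2t^2 - 964st + 1481s^2t + 1557s^3t - 6t^4 - 59t^3 - 145t^2 - 378s + 3069s^2 + 207s^3 - 42t - 4536s^4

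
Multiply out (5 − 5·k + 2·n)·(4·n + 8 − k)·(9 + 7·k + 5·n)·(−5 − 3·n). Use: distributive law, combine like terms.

(5 − 5·k + 2·n)·(4·n + 8 − k)·(9 + 7·k + 5·n)·(−5 − 3·n)
= (20·n + 40 − 5·k − 20·k·n − 40·k + 5·k² + 8·n² + 16·n − 2·k·n)·(9 + 7·k + 5·n)·(−5 − 3·n)    [distributive law]
= (36·n + 40 − 45·k − 22·k·n + 5·k² + 8·n²)·(9 + 7·k + 5·n)·(−5 − 3·n)    [combine like terms]
= (324·n + 252·k·n + 180·n² + 360 + 280·k + 200·n − 405·k − 315·k² − 225·k·n − 198·k·n − 154·k²·n − 110·k·n² + 45·k² + 35·k³ + 25·k²·n + 72·n² + 56·k·n² + 40·n³)·(−5 − 3·n)    [distributive law]
= (524·n − 171·k·n + 252·n² + 360 − 125·k − 270·k² − 129·k²·n − 54·k·n² + 35·k³ + 40·n³)·(−5 − 3·n)    [combine like terms]
= −2620·n − 1572·n² + 855·k·n + 513·k·n² − 1260·n² − 756·n³ − 1800 − 1080·n + 625·k + 375·k·n + 1350·k² + 810·k²·n + 645·k²·n + 387·k²·n² + 270·k·n² + 162·k·n³ − 175·k³ − 105·k³·n − 200·n³ − 120·n⁴    [distributive law]
= −3700·n − 2832·n² + 1230·k·n + 783·k·n² − 956·n³ − 1800 + 625·k + 1350·k² + 1455·k²·n + 387·k²·n² + 162·k·n³ − 175·k³ − 105·k³·n − 120·n⁴    [combine like terms]

−3700·n − 2832·n² + 1230·k·n + 783·k·n² − 956·n³ − 1800 + 625·k + 1350·k² + 1455·k²·n + 387·k²·n² + 162·k·n³ − 175·k³ − 105·k³·n − 120·n⁴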